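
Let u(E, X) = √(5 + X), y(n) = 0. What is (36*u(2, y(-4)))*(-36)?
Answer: -1296*√5 ≈ -2897.9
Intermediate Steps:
(36*u(2, y(-4)))*(-36) = (36*√(5 + 0))*(-36) = (36*√5)*(-36) = -1296*√5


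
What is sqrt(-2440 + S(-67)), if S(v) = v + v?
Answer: 3*I*sqrt(286) ≈ 50.735*I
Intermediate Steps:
S(v) = 2*v
sqrt(-2440 + S(-67)) = sqrt(-2440 + 2*(-67)) = sqrt(-2440 - 134) = sqrt(-2574) = 3*I*sqrt(286)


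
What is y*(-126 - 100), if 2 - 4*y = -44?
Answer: -2599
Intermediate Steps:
y = 23/2 (y = ½ - ¼*(-44) = ½ + 11 = 23/2 ≈ 11.500)
y*(-126 - 100) = 23*(-126 - 100)/2 = (23/2)*(-226) = -2599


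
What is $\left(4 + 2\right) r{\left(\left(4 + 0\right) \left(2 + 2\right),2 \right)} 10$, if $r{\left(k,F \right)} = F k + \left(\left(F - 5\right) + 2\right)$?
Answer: $1860$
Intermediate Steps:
$r{\left(k,F \right)} = -3 + F + F k$ ($r{\left(k,F \right)} = F k + \left(\left(-5 + F\right) + 2\right) = F k + \left(-3 + F\right) = -3 + F + F k$)
$\left(4 + 2\right) r{\left(\left(4 + 0\right) \left(2 + 2\right),2 \right)} 10 = \left(4 + 2\right) \left(-3 + 2 + 2 \left(4 + 0\right) \left(2 + 2\right)\right) 10 = 6 \left(-3 + 2 + 2 \cdot 4 \cdot 4\right) 10 = 6 \left(-3 + 2 + 2 \cdot 16\right) 10 = 6 \left(-3 + 2 + 32\right) 10 = 6 \cdot 31 \cdot 10 = 186 \cdot 10 = 1860$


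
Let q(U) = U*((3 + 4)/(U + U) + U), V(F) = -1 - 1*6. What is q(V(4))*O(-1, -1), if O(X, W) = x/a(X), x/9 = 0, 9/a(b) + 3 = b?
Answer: 0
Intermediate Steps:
a(b) = 9/(-3 + b)
x = 0 (x = 9*0 = 0)
O(X, W) = 0 (O(X, W) = 0/((9/(-3 + X))) = 0*(-⅓ + X/9) = 0)
V(F) = -7 (V(F) = -1 - 6 = -7)
q(U) = U*(U + 7/(2*U)) (q(U) = U*(7/((2*U)) + U) = U*(7*(1/(2*U)) + U) = U*(7/(2*U) + U) = U*(U + 7/(2*U)))
q(V(4))*O(-1, -1) = (7/2 + (-7)²)*0 = (7/2 + 49)*0 = (105/2)*0 = 0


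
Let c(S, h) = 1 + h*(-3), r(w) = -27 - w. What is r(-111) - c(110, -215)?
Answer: -562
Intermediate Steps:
c(S, h) = 1 - 3*h
r(-111) - c(110, -215) = (-27 - 1*(-111)) - (1 - 3*(-215)) = (-27 + 111) - (1 + 645) = 84 - 1*646 = 84 - 646 = -562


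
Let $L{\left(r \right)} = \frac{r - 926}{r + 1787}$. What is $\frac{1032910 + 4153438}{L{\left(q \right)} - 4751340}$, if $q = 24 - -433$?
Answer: $- \frac{11638164912}{10662007429} \approx -1.0916$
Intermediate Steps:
$q = 457$ ($q = 24 + 433 = 457$)
$L{\left(r \right)} = \frac{-926 + r}{1787 + r}$
$\frac{1032910 + 4153438}{L{\left(q \right)} - 4751340} = \frac{1032910 + 4153438}{\frac{-926 + 457}{1787 + 457} - 4751340} = \frac{5186348}{\frac{1}{2244} \left(-469\right) - 4751340} = \frac{5186348}{- \frac{469}{2244} - 4751340} = \frac{5186348}{- \frac{10662007429}{2244}} = 5186348 \left(- \frac{2244}{10662007429}\right) = - \frac{11638164912}{10662007429}$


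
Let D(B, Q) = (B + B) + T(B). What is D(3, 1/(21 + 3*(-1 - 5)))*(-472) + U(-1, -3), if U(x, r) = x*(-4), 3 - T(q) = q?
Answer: -2828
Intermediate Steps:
T(q) = 3 - q
U(x, r) = -4*x
D(B, Q) = 3 + B (D(B, Q) = (B + B) + (3 - B) = 2*B + (3 - B) = 3 + B)
D(3, 1/(21 + 3*(-1 - 5)))*(-472) + U(-1, -3) = (3 + 3)*(-472) - 4*(-1) = 6*(-472) + 4 = -2832 + 4 = -2828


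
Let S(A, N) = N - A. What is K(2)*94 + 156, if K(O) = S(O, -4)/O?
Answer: -126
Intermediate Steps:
K(O) = (-4 - O)/O
K(2)*94 + 156 = ((-4 - 1*2)/2)*94 + 156 = ((-4 - 2)/2)*94 + 156 = ((1/2)*(-6))*94 + 156 = -3*94 + 156 = -282 + 156 = -126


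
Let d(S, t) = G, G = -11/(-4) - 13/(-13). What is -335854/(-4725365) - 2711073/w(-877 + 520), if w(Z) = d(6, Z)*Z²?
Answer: -3373411601326/602243043885 ≈ -5.6014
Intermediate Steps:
G = 15/4 (G = -11*(-¼) - 13*(-1/13) = 11/4 + 1 = 15/4 ≈ 3.7500)
d(S, t) = 15/4
w(Z) = 15*Z²/4
-335854/(-4725365) - 2711073/w(-877 + 520) = -335854/(-4725365) - 2711073*4/(15*(-877 + 520)²) = -335854*(-1/4725365) - 2711073/((15/4)*(-357)²) = 335854/4725365 - 2711073/((15/4)*127449) = 335854/4725365 - 2711073/1911735/4 = 335854/4725365 - 2711073*4/1911735 = 335854/4725365 - 3614764/637245 = -3373411601326/602243043885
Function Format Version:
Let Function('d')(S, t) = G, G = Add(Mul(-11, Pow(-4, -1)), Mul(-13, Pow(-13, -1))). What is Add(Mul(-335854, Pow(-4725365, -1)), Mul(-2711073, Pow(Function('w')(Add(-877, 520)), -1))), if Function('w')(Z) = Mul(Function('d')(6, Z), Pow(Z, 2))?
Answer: Rational(-3373411601326, 602243043885) ≈ -5.6014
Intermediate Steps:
G = Rational(15, 4) (G = Add(Mul(-11, Rational(-1, 4)), Mul(-13, Rational(-1, 13))) = Add(Rational(11, 4), 1) = Rational(15, 4) ≈ 3.7500)
Function('d')(S, t) = Rational(15, 4)
Function('w')(Z) = Mul(Rational(15, 4), Pow(Z, 2))
Add(Mul(-335854, Pow(-4725365, -1)), Mul(-2711073, Pow(Function('w')(Add(-877, 520)), -1))) = Add(Mul(-335854, Pow(-4725365, -1)), Mul(-2711073, Pow(Mul(Rational(15, 4), Pow(Add(-877, 520), 2)), -1))) = Add(Mul(-335854, Rational(-1, 4725365)), Mul(-2711073, Pow(Mul(Rational(15, 4), Pow(-357, 2)), -1))) = Add(Rational(335854, 4725365), Mul(-2711073, Pow(Mul(Rational(15, 4), 127449), -1))) = Add(Rational(335854, 4725365), Mul(-2711073, Pow(Rational(1911735, 4), -1))) = Add(Rational(335854, 4725365), Mul(-2711073, Rational(4, 1911735))) = Add(Rational(335854, 4725365), Rational(-3614764, 637245)) = Rational(-3373411601326, 602243043885)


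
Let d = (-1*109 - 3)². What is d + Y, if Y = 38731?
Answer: 51275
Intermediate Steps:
d = 12544 (d = (-109 - 3)² = (-112)² = 12544)
d + Y = 12544 + 38731 = 51275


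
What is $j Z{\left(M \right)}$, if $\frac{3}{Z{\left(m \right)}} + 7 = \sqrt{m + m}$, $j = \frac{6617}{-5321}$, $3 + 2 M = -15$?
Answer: $\frac{138957}{356507} + \frac{59553 i \sqrt{2}}{356507} \approx 0.38977 + 0.23624 i$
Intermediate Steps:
$M = -9$ ($M = - \frac{3}{2} + \frac{1}{2} \left(-15\right) = - \frac{3}{2} - \frac{15}{2} = -9$)
$j = - \frac{6617}{5321}$ ($j = 6617 \left(- \frac{1}{5321}\right) = - \frac{6617}{5321} \approx -1.2436$)
$Z{\left(m \right)} = \frac{3}{-7 + \sqrt{2} \sqrt{m}}$ ($Z{\left(m \right)} = \frac{3}{-7 + \sqrt{m + m}} = \frac{3}{-7 + \sqrt{2 m}} = \frac{3}{-7 + \sqrt{2} \sqrt{m}}$)
$j Z{\left(M \right)} = - \frac{6617 \frac{3}{-7 + \sqrt{2} \sqrt{-9}}}{5321} = - \frac{6617 \frac{3}{-7 + \sqrt{2} \cdot 3 i}}{5321} = - \frac{6617 \frac{3}{-7 + 3 i \sqrt{2}}}{5321} = - \frac{19851}{5321 \left(-7 + 3 i \sqrt{2}\right)}$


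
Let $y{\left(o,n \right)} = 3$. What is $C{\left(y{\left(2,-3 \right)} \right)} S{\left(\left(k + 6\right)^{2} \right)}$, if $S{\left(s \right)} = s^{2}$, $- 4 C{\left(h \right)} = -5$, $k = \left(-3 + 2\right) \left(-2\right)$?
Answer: $5120$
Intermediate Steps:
$k = 2$ ($k = \left(-1\right) \left(-2\right) = 2$)
$C{\left(h \right)} = \frac{5}{4}$ ($C{\left(h \right)} = \left(- \frac{1}{4}\right) \left(-5\right) = \frac{5}{4}$)
$C{\left(y{\left(2,-3 \right)} \right)} S{\left(\left(k + 6\right)^{2} \right)} = \frac{5 \left(\left(2 + 6\right)^{2}\right)^{2}}{4} = \frac{5 \left(8^{2}\right)^{2}}{4} = \frac{5 \cdot 64^{2}}{4} = \frac{5}{4} \cdot 4096 = 5120$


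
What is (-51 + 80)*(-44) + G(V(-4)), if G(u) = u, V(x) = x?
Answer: -1280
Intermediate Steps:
(-51 + 80)*(-44) + G(V(-4)) = (-51 + 80)*(-44) - 4 = 29*(-44) - 4 = -1276 - 4 = -1280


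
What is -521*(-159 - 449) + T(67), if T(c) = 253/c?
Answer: 21223709/67 ≈ 3.1677e+5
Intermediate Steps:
-521*(-159 - 449) + T(67) = -521*(-159 - 449) + 253/67 = -521*(-608) + 253*(1/67) = 316768 + 253/67 = 21223709/67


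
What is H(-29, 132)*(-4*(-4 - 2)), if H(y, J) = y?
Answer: -696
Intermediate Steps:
H(-29, 132)*(-4*(-4 - 2)) = -(-116)*(-4 - 2) = -(-116)*(-6) = -29*24 = -696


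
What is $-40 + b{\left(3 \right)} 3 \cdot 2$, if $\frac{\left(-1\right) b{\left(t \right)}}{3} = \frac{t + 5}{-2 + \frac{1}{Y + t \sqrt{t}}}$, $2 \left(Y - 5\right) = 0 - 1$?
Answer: $\frac{208}{11} + \frac{108 \sqrt{3}}{11} \approx 35.915$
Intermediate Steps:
$Y = \frac{9}{2}$ ($Y = 5 + \frac{0 - 1}{2} = 5 + \frac{1}{2} \left(-1\right) = 5 - \frac{1}{2} = \frac{9}{2} \approx 4.5$)
$b{\left(t \right)} = - \frac{3 \left(5 + t\right)}{-2 + \frac{1}{\frac{9}{2} + t^{\frac{3}{2}}}}$ ($b{\left(t \right)} = - 3 \frac{t + 5}{-2 + \frac{1}{\frac{9}{2} + t \sqrt{t}}} = - 3 \frac{5 + t}{-2 + \frac{1}{\frac{9}{2} + t^{\frac{3}{2}}}} = - \frac{3 \left(5 + t\right)}{-2 + \frac{1}{\frac{9}{2} + t^{\frac{3}{2}}}}$)
$-40 + b{\left(3 \right)} 3 \cdot 2 = -40 + \frac{3 \left(45 + 2 \cdot 3^{\frac{5}{2}} + 9 \cdot 3 + 10 \cdot 3^{\frac{3}{2}}\right)}{4 \left(4 + 3^{\frac{3}{2}}\right)} 3 \cdot 2 = -40 + \frac{3 \left(45 + 2 \cdot 9 \sqrt{3} + 27 + 10 \cdot 3 \sqrt{3}\right)}{4 \left(4 + 3 \sqrt{3}\right)} 6 = -40 + \frac{3 \left(45 + 18 \sqrt{3} + 27 + 30 \sqrt{3}\right)}{4 \left(4 + 3 \sqrt{3}\right)} 6 = -40 + \frac{3 \left(72 + 48 \sqrt{3}\right)}{4 \left(4 + 3 \sqrt{3}\right)} 6 = -40 + \frac{9 \left(72 + 48 \sqrt{3}\right)}{2 \left(4 + 3 \sqrt{3}\right)}$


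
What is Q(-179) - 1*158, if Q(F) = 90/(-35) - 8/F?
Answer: -201140/1253 ≈ -160.53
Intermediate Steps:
Q(F) = -18/7 - 8/F (Q(F) = 90*(-1/35) - 8/F = -18/7 - 8/F)
Q(-179) - 1*158 = (-18/7 - 8/(-179)) - 1*158 = (-18/7 - 8*(-1/179)) - 158 = (-18/7 + 8/179) - 158 = -3166/1253 - 158 = -201140/1253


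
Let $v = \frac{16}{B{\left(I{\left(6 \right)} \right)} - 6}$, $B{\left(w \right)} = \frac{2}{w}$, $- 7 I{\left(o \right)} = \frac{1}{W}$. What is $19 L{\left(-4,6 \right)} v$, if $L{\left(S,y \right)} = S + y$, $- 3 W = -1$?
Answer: $-57$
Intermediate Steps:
$W = \frac{1}{3}$ ($W = \left(- \frac{1}{3}\right) \left(-1\right) = \frac{1}{3} \approx 0.33333$)
$I{\left(o \right)} = - \frac{3}{7}$ ($I{\left(o \right)} = - \frac{\frac{1}{\frac{1}{3}}}{7} = \left(- \frac{1}{7}\right) 3 = - \frac{3}{7}$)
$v = - \frac{3}{2}$ ($v = \frac{16}{\frac{2}{- \frac{3}{7}} - 6} = \frac{16}{2 \left(- \frac{7}{3}\right) - 6} = \frac{16}{- \frac{14}{3} - 6} = \frac{16}{- \frac{32}{3}} = 16 \left(- \frac{3}{32}\right) = - \frac{3}{2} \approx -1.5$)
$19 L{\left(-4,6 \right)} v = 19 \left(-4 + 6\right) \left(- \frac{3}{2}\right) = 19 \cdot 2 \left(- \frac{3}{2}\right) = 38 \left(- \frac{3}{2}\right) = -57$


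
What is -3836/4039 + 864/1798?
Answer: -243388/518723 ≈ -0.46921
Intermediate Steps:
-3836/4039 + 864/1798 = -3836*1/4039 + 864*(1/1798) = -548/577 + 432/899 = -243388/518723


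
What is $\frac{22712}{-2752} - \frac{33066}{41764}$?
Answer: $- \frac{32485675}{3591704} \approx -9.0446$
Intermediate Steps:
$\frac{22712}{-2752} - \frac{33066}{41764} = 22712 \left(- \frac{1}{2752}\right) - \frac{16533}{20882} = - \frac{2839}{344} - \frac{16533}{20882} = - \frac{32485675}{3591704}$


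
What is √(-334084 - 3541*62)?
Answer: 3*I*√61514 ≈ 744.06*I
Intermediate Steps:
√(-334084 - 3541*62) = √(-334084 - 219542) = √(-553626) = 3*I*√61514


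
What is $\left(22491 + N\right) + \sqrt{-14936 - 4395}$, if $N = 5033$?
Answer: $27524 + i \sqrt{19331} \approx 27524.0 + 139.04 i$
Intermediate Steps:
$\left(22491 + N\right) + \sqrt{-14936 - 4395} = \left(22491 + 5033\right) + \sqrt{-14936 - 4395} = 27524 + \sqrt{-19331} = 27524 + i \sqrt{19331}$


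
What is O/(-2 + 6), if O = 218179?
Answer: 218179/4 ≈ 54545.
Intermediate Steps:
O/(-2 + 6) = 218179/(-2 + 6) = 218179/4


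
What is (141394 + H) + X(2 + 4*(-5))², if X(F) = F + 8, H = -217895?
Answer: -76401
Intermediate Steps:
X(F) = 8 + F
(141394 + H) + X(2 + 4*(-5))² = (141394 - 217895) + (8 + (2 + 4*(-5)))² = -76501 + (8 + (2 - 20))² = -76501 + (8 - 18)² = -76501 + (-10)² = -76501 + 100 = -76401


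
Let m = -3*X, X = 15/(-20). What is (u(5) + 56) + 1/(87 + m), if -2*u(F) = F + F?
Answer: 18211/357 ≈ 51.011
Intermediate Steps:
X = -¾ (X = 15*(-1/20) = -¾ ≈ -0.75000)
m = 9/4 (m = -3*(-¾) = 9/4 ≈ 2.2500)
u(F) = -F (u(F) = -(F + F)/2 = -F)
(u(5) + 56) + 1/(87 + m) = (-1*5 + 56) + 1/(87 + 9/4) = (-5 + 56) + 1/(357/4) = 51 + 4/357 = 18211/357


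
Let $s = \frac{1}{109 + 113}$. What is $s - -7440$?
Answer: $\frac{1651681}{222} \approx 7440.0$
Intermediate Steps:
$s = \frac{1}{222} \approx 0.0045045$
$s - -7440 = \frac{1}{222} - -7440 = \frac{1}{222} + 7440 = \frac{1651681}{222}$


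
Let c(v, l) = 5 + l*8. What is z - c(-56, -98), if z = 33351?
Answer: 34130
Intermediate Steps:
c(v, l) = 5 + 8*l
z - c(-56, -98) = 33351 - (5 + 8*(-98)) = 33351 - (5 - 784) = 33351 - 1*(-779) = 33351 + 779 = 34130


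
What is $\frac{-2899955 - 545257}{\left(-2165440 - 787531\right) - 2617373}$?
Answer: $\frac{861303}{1392586} \approx 0.61849$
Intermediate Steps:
$\frac{-2899955 - 545257}{\left(-2165440 - 787531\right) - 2617373} = - \frac{3445212}{-2952971 - 2617373} = - \frac{3445212}{-5570344} = \left(-3445212\right) \left(- \frac{1}{5570344}\right) = \frac{861303}{1392586}$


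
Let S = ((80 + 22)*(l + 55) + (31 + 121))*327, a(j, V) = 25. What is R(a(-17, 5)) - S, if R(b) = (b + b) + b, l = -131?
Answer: 2485275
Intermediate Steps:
R(b) = 3*b (R(b) = 2*b + b = 3*b)
S = -2485200 (S = ((80 + 22)*(-131 + 55) + (31 + 121))*327 = (102*(-76) + 152)*327 = (-7752 + 152)*327 = -7600*327 = -2485200)
R(a(-17, 5)) - S = 3*25 - 1*(-2485200) = 75 + 2485200 = 2485275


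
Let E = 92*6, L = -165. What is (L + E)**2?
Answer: 149769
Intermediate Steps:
E = 552
(L + E)**2 = (-165 + 552)**2 = 387**2 = 149769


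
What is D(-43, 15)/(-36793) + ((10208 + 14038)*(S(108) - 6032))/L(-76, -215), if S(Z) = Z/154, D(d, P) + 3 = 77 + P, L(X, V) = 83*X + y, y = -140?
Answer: 103573064516459/4566894332 ≈ 22679.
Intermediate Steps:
L(X, V) = -140 + 83*X (L(X, V) = 83*X - 140 = -140 + 83*X)
D(d, P) = 74 + P (D(d, P) = -3 + (77 + P) = 74 + P)
S(Z) = Z/154 (S(Z) = Z*(1/154) = Z/154)
D(-43, 15)/(-36793) + ((10208 + 14038)*(S(108) - 6032))/L(-76, -215) = (74 + 15)/(-36793) + ((10208 + 14038)*((1/154)*108 - 6032))/(-140 + 83*(-76)) = 89*(-1/36793) + (24246*(54/77 - 6032))/(-140 - 6308) = -89/36793 + (24246*(-464410/77))/(-6448) = -89/36793 - 11260084860/77*(-1/6448) = -89/36793 + 2815021215/124124 = 103573064516459/4566894332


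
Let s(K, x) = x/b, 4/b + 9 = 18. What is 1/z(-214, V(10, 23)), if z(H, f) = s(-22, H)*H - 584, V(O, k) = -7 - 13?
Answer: 1/102457 ≈ 9.7602e-6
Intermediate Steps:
b = 4/9 (b = 4/(-9 + 18) = 4/9 ≈ 0.44444)
V(O, k) = -20
s(K, x) = 9*x/4 (s(K, x) = x/(4/9) = x*(9/4) = 9*x/4)
z(H, f) = -584 + 9*H**2/4 (z(H, f) = (9*H/4)*H - 584 = 9*H**2/4 - 584 = -584 + 9*H**2/4)
1/z(-214, V(10, 23)) = 1/(-584 + (9/4)*(-214)**2) = 1/(-584 + (9/4)*45796) = 1/(-584 + 103041) = 1/102457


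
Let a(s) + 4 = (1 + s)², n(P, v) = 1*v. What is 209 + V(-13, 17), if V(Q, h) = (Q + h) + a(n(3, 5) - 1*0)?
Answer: 245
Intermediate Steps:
n(P, v) = v
a(s) = -4 + (1 + s)²
V(Q, h) = 32 + Q + h (V(Q, h) = (Q + h) + (-4 + (1 + (5 - 1*0))²) = (Q + h) + (-4 + (1 + (5 + 0))²) = (Q + h) + (-4 + (1 + 5)²) = (Q + h) + (-4 + 6²) = (Q + h) + (-4 + 36) = (Q + h) + 32 = 32 + Q + h)
209 + V(-13, 17) = 209 + (32 - 13 + 17) = 209 + 36 = 245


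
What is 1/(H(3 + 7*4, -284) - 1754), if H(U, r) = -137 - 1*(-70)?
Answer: -1/1821 ≈ -0.00054915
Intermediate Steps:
H(U, r) = -67 (H(U, r) = -137 + 70 = -67)
1/(H(3 + 7*4, -284) - 1754) = 1/(-67 - 1754) = 1/(-1821) = -1/1821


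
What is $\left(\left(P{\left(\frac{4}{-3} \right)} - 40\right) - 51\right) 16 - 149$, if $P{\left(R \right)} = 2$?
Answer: $-1573$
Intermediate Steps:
$\left(\left(P{\left(\frac{4}{-3} \right)} - 40\right) - 51\right) 16 - 149 = \left(\left(2 - 40\right) - 51\right) 16 - 149 = \left(-38 - 51\right) 16 - 149 = \left(-89\right) 16 - 149 = -1424 - 149 = -1573$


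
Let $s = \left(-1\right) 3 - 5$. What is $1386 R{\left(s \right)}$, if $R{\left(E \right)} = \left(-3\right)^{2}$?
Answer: $12474$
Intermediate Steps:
$s = -8$ ($s = -3 - 5 = -8$)
$R{\left(E \right)} = 9$
$1386 R{\left(s \right)} = 1386 \cdot 9 = 12474$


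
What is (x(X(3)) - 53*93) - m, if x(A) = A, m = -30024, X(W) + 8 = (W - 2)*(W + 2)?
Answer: 25092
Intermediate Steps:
X(W) = -8 + (-2 + W)*(2 + W) (X(W) = -8 + (W - 2)*(W + 2) = -8 + (-2 + W)*(2 + W))
(x(X(3)) - 53*93) - m = ((-12 + 3²) - 53*93) - 1*(-30024) = ((-12 + 9) - 4929) + 30024 = (-3 - 4929) + 30024 = -4932 + 30024 = 25092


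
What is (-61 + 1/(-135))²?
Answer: 67831696/18225 ≈ 3721.9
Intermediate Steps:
(-61 + 1/(-135))² = (-61 - 1/135)² = (-8236/135)² = 67831696/18225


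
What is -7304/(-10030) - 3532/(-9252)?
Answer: 12875321/11599695 ≈ 1.1100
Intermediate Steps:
-7304/(-10030) - 3532/(-9252) = -7304*(-1/10030) - 3532*(-1/9252) = 3652/5015 + 883/2313 = 12875321/11599695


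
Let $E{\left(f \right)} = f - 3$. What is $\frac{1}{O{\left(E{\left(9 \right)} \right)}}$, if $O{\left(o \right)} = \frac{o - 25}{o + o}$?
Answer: $- \frac{12}{19} \approx -0.63158$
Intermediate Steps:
$E{\left(f \right)} = -3 + f$ ($E{\left(f \right)} = f - 3 = -3 + f$)
$O{\left(o \right)} = \frac{-25 + o}{2 o}$
$\frac{1}{O{\left(E{\left(9 \right)} \right)}} = \frac{1}{\frac{1}{2} \frac{1}{-3 + 9} \left(-25 + \left(-3 + 9\right)\right)} = \frac{1}{\frac{1}{2} \cdot \frac{1}{6} \left(-25 + 6\right)} = \frac{1}{\frac{1}{2} \cdot \frac{1}{6} \left(-19\right)} = \frac{1}{- \frac{19}{12}} = - \frac{12}{19}$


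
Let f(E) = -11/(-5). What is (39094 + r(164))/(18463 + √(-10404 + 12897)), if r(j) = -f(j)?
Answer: 3608759517/1704399380 - 586377*√277/1704399380 ≈ 2.1116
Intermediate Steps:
f(E) = 11/5 (f(E) = -11*(-⅕) = 11/5)
r(j) = -11/5 (r(j) = -1*11/5 = -11/5)
(39094 + r(164))/(18463 + √(-10404 + 12897)) = (39094 - 11/5)/(18463 + √(-10404 + 12897)) = 195459/(5*(18463 + √2493)) = 195459/(5*(18463 + 3*√277))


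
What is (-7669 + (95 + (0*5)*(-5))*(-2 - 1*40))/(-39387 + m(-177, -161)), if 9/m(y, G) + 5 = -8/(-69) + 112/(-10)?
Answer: 64695791/218561568 ≈ 0.29601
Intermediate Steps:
m(y, G) = -3105/5549 (m(y, G) = 9/(-5 + (-8/(-69) + 112/(-10))) = 9/(-5 + (-8*(-1/69) + 112*(-⅒))) = 9/(-5 + (8/69 - 56/5)) = 9/(-5 - 3824/345) = 9/(-5549/345) = 9*(-345/5549) = -3105/5549)
(-7669 + (95 + (0*5)*(-5))*(-2 - 1*40))/(-39387 + m(-177, -161)) = (-7669 + (95 + (0*5)*(-5))*(-2 - 1*40))/(-39387 - 3105/5549) = (-7669 + (95 + 0*(-5))*(-2 - 40))/(-218561568/5549) = (-7669 + (95 + 0)*(-42))*(-5549/218561568) = (-7669 + 95*(-42))*(-5549/218561568) = (-7669 - 3990)*(-5549/218561568) = -11659*(-5549/218561568) = 64695791/218561568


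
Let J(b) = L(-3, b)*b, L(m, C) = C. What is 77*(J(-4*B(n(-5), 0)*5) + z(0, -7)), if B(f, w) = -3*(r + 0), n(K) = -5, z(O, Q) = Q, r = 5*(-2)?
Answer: 27719461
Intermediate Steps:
r = -10
B(f, w) = 30 (B(f, w) = -3*(-10 + 0) = -3*(-10) = 30)
J(b) = b² (J(b) = b*b = b²)
77*(J(-4*B(n(-5), 0)*5) + z(0, -7)) = 77*((-4*30*5)² - 7) = 77*((-120*5)² - 7) = 77*((-600)² - 7) = 77*(360000 - 7) = 77*359993 = 27719461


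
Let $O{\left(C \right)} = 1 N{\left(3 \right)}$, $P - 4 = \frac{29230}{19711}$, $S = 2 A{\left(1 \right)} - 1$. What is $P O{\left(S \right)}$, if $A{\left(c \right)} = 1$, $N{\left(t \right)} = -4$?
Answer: $- \frac{432296}{19711} \approx -21.932$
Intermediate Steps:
$S = 1$ ($S = 2 \cdot 1 - 1 = 2 - 1 = 1$)
$P = \frac{108074}{19711}$ ($P = 4 + \frac{29230}{19711} = \frac{108074}{19711} \approx 5.4829$)
$O{\left(C \right)} = -4$ ($O{\left(C \right)} = 1 \left(-4\right) = -4$)
$P O{\left(S \right)} = \frac{108074}{19711} \left(-4\right) = - \frac{432296}{19711}$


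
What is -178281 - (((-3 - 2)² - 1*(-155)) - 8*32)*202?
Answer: -162929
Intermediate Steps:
-178281 - (((-3 - 2)² - 1*(-155)) - 8*32)*202 = -178281 - (((-5)² + 155) - 256)*202 = -178281 - ((25 + 155) - 256)*202 = -178281 - (180 - 256)*202 = -178281 - (-76)*202 = -178281 - 1*(-15352) = -178281 + 15352 = -162929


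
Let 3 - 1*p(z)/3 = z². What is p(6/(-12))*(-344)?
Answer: -2838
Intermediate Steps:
p(z) = 9 - 3*z²
p(6/(-12))*(-344) = (9 - 3*(6/(-12))²)*(-344) = (9 - 3*(6*(-1/12))²)*(-344) = (9 - 3*(-½)²)*(-344) = (9 - 3*¼)*(-344) = (9 - ¾)*(-344) = (33/4)*(-344) = -2838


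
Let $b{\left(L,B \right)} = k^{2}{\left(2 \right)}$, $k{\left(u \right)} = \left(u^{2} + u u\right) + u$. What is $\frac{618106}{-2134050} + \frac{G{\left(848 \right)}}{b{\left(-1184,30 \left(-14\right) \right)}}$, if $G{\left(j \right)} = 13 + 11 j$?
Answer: $\frac{397447009}{4268100} \approx 93.12$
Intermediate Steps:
$k{\left(u \right)} = u + 2 u^{2}$ ($k{\left(u \right)} = \left(u^{2} + u^{2}\right) + u = 2 u^{2} + u = u + 2 u^{2}$)
$b{\left(L,B \right)} = 100$ ($b{\left(L,B \right)} = \left(2 \left(1 + 2 \cdot 2\right)\right)^{2} = \left(2 \left(1 + 4\right)\right)^{2} = \left(2 \cdot 5\right)^{2} = 10^{2} = 100$)
$\frac{618106}{-2134050} + \frac{G{\left(848 \right)}}{b{\left(-1184,30 \left(-14\right) \right)}} = \frac{618106}{-2134050} + \frac{13 + 11 \cdot 848}{100} = 618106 \left(- \frac{1}{2134050}\right) + \left(13 + 9328\right) \frac{1}{100} = - \frac{309053}{1067025} + 9341 \cdot \frac{1}{100} = - \frac{309053}{1067025} + \frac{9341}{100} = \frac{397447009}{4268100}$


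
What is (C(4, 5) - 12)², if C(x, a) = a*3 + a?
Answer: 64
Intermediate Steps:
C(x, a) = 4*a (C(x, a) = 3*a + a = 4*a)
(C(4, 5) - 12)² = (4*5 - 12)² = (20 - 12)² = 8² = 64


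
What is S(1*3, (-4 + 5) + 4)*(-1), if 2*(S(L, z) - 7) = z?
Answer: -19/2 ≈ -9.5000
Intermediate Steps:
S(L, z) = 7 + z/2
S(1*3, (-4 + 5) + 4)*(-1) = (7 + ((-4 + 5) + 4)/2)*(-1) = (7 + (1 + 4)/2)*(-1) = (7 + (½)*5)*(-1) = (7 + 5/2)*(-1) = (19/2)*(-1) = -19/2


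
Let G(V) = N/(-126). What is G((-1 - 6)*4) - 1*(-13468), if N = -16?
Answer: 848492/63 ≈ 13468.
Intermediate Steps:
G(V) = 8/63 (G(V) = -16/(-126) = -16*(-1/126) = 8/63)
G((-1 - 6)*4) - 1*(-13468) = 8/63 - 1*(-13468) = 8/63 + 13468 = 848492/63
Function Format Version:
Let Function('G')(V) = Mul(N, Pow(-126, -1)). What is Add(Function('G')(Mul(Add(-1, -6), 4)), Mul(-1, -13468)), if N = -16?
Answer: Rational(848492, 63) ≈ 13468.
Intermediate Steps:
Function('G')(V) = Rational(8, 63) (Function('G')(V) = Mul(-16, Pow(-126, -1)) = Mul(-16, Rational(-1, 126)) = Rational(8, 63))
Add(Function('G')(Mul(Add(-1, -6), 4)), Mul(-1, -13468)) = Add(Rational(8, 63), Mul(-1, -13468)) = Add(Rational(8, 63), 13468) = Rational(848492, 63)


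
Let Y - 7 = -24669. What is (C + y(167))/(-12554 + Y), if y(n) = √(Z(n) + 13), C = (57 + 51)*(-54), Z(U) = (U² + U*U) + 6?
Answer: 729/4652 - √55797/37216 ≈ 0.15036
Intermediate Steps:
Y = -24662 (Y = 7 - 24669 = -24662)
Z(U) = 6 + 2*U² (Z(U) = (U² + U²) + 6 = 2*U² + 6 = 6 + 2*U²)
C = -5832 (C = 108*(-54) = -5832)
y(n) = √(19 + 2*n²) (y(n) = √((6 + 2*n²) + 13) = √(19 + 2*n²))
(C + y(167))/(-12554 + Y) = (-5832 + √(19 + 2*167²))/(-12554 - 24662) = (-5832 + √(19 + 2*27889))/(-37216) = (-5832 + √(19 + 55778))*(-1/37216) = (-5832 + √55797)*(-1/37216) = 729/4652 - √55797/37216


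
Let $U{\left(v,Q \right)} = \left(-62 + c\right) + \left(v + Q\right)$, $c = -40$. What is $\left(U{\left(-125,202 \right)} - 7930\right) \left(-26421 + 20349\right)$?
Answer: $48302760$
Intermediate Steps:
$U{\left(v,Q \right)} = -102 + Q + v$ ($U{\left(v,Q \right)} = \left(-62 - 40\right) + \left(v + Q\right) = -102 + \left(Q + v\right) = -102 + Q + v$)
$\left(U{\left(-125,202 \right)} - 7930\right) \left(-26421 + 20349\right) = \left(\left(-102 + 202 - 125\right) - 7930\right) \left(-26421 + 20349\right) = \left(-25 - 7930\right) \left(-6072\right) = \left(-7955\right) \left(-6072\right) = 48302760$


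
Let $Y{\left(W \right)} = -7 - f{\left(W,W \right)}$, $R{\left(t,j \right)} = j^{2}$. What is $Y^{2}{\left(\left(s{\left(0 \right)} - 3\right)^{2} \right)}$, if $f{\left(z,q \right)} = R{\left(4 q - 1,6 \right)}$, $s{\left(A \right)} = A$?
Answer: $1849$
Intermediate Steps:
$f{\left(z,q \right)} = 36$ ($f{\left(z,q \right)} = 6^{2} = 36$)
$Y{\left(W \right)} = -43$ ($Y{\left(W \right)} = -7 - 36 = -43$)
$Y^{2}{\left(\left(s{\left(0 \right)} - 3\right)^{2} \right)} = \left(-43\right)^{2} = 1849$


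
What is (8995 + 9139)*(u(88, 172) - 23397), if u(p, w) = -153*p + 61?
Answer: -667331200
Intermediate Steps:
u(p, w) = 61 - 153*p
(8995 + 9139)*(u(88, 172) - 23397) = (8995 + 9139)*((61 - 153*88) - 23397) = 18134*((61 - 13464) - 23397) = 18134*(-13403 - 23397) = 18134*(-36800) = -667331200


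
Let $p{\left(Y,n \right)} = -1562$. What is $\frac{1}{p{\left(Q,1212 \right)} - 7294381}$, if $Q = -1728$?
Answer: $- \frac{1}{7295943} \approx -1.3706 \cdot 10^{-7}$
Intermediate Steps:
$\frac{1}{p{\left(Q,1212 \right)} - 7294381} = \frac{1}{-1562 - 7294381} = \frac{1}{-7295943} = - \frac{1}{7295943}$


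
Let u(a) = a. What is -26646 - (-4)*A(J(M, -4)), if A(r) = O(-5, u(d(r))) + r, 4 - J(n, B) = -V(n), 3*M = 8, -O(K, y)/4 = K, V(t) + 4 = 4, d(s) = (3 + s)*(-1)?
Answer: -26550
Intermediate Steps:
d(s) = -3 - s
V(t) = 0 (V(t) = -4 + 4 = 0)
O(K, y) = -4*K
M = 8/3 (M = (1/3)*8 = 8/3 ≈ 2.6667)
J(n, B) = 4 (J(n, B) = 4 - (-1)*0 = 4 - 1*0 = 4 + 0 = 4)
A(r) = 20 + r (A(r) = -4*(-5) + r = 20 + r)
-26646 - (-4)*A(J(M, -4)) = -26646 - (-4)*(20 + 4) = -26646 - (-4)*24 = -26646 - 1*(-96) = -26646 + 96 = -26550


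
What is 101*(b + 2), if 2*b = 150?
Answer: 7777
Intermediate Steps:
b = 75 (b = (½)*150 = 75)
101*(b + 2) = 101*(75 + 2) = 101*77 = 7777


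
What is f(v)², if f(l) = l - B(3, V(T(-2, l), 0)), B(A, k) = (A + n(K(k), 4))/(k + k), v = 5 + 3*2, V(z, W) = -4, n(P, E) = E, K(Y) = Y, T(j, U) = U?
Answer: 9025/64 ≈ 141.02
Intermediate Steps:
v = 11 (v = 5 + 6 = 11)
B(A, k) = (4 + A)/(2*k) (B(A, k) = (A + 4)/(k + k) = (4 + A)/((2*k)) = (4 + A)*(1/(2*k)) = (4 + A)/(2*k))
f(l) = 7/8 + l (f(l) = l - (4 + 3)/(2*(-4)) = l - (-1)*7/(2*4) = l - 1*(-7/8) = l + 7/8 = 7/8 + l)
f(v)² = (7/8 + 11)² = (95/8)² = 9025/64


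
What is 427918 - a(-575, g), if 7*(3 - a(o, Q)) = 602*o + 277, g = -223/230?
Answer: 2649532/7 ≈ 3.7850e+5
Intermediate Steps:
g = -223/230 (g = -223*1/230 = -223/230 ≈ -0.96957)
a(o, Q) = -256/7 - 86*o (a(o, Q) = 3 - (602*o + 277)/7 = 3 - (277 + 602*o)/7 = 3 + (-277/7 - 86*o) = -256/7 - 86*o)
427918 - a(-575, g) = 427918 - (-256/7 - 86*(-575)) = 427918 - (-256/7 + 49450) = 427918 - 1*345894/7 = 427918 - 345894/7 = 2649532/7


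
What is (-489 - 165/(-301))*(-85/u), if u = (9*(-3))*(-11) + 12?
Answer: 4165680/31003 ≈ 134.36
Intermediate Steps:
u = 309 (u = -27*(-11) + 12 = 297 + 12 = 309)
(-489 - 165/(-301))*(-85/u) = (-489 - 165/(-301))*(-85/309) = (-489 - 165*(-1)/301)*(-85*1/309) = (-489 - 1*(-165/301))*(-85/309) = (-489 + 165/301)*(-85/309) = -147024/301*(-85/309) = 4165680/31003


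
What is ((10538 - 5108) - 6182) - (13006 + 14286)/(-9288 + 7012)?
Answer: -421065/569 ≈ -740.01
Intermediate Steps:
((10538 - 5108) - 6182) - (13006 + 14286)/(-9288 + 7012) = (5430 - 6182) - 27292/(-2276) = -752 - 27292*(-1)/2276 = -752 - 1*(-6823/569) = -752 + 6823/569 = -421065/569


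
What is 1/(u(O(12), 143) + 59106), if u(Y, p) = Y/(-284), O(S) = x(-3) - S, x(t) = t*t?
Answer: 284/16786107 ≈ 1.6919e-5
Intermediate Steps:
x(t) = t²
O(S) = 9 - S (O(S) = (-3)² - S = 9 - S)
u(Y, p) = -Y/284 (u(Y, p) = Y*(-1/284) = -Y/284)
1/(u(O(12), 143) + 59106) = 1/(-(9 - 1*12)/284 + 59106) = 1/(-(9 - 12)/284 + 59106) = 1/(-1/284*(-3) + 59106) = 1/(3/284 + 59106) = 1/(16786107/284) = 284/16786107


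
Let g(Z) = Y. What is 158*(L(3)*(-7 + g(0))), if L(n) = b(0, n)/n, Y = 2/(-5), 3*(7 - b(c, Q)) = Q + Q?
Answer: -5846/3 ≈ -1948.7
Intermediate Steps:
b(c, Q) = 7 - 2*Q/3 (b(c, Q) = 7 - (Q + Q)/3 = 7 - 2*Q/3)
Y = -⅖ (Y = 2*(-⅕) = -⅖ ≈ -0.40000)
g(Z) = -⅖
L(n) = (7 - 2*n/3)/n
158*(L(3)*(-7 + g(0))) = 158*((-⅔ + 7/3)*(-7 - ⅖)) = 158*((-⅔ + 7*(⅓))*(-37/5)) = 158*((-⅔ + 7/3)*(-37/5)) = 158*((5/3)*(-37/5)) = 158*(-37/3) = -5846/3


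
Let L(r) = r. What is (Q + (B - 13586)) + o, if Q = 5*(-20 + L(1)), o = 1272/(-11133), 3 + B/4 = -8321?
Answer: -174332071/3711 ≈ -46977.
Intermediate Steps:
B = -33296 (B = -12 + 4*(-8321) = -12 - 33284 = -33296)
o = -424/3711 (o = 1272*(-1/11133) = -424/3711 ≈ -0.11425)
Q = -95 (Q = 5*(-20 + 1) = 5*(-19) = -95)
(Q + (B - 13586)) + o = (-95 + (-33296 - 13586)) - 424/3711 = (-95 - 46882) - 424/3711 = -46977 - 424/3711 = -174332071/3711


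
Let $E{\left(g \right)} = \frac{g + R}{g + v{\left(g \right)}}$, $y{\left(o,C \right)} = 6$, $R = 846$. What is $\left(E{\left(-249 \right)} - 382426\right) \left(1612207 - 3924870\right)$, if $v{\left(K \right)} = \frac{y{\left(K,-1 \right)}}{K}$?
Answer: $\frac{18280242429557335}{20669} \approx 8.8443 \cdot 10^{11}$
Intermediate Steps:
$v{\left(K \right)} = \frac{6}{K}$
$E{\left(g \right)} = \frac{846 + g}{g + \frac{6}{g}}$ ($E{\left(g \right)} = \frac{g + 846}{g + \frac{6}{g}} = \frac{846 + g}{g + \frac{6}{g}}$)
$\left(E{\left(-249 \right)} - 382426\right) \left(1612207 - 3924870\right) = \left(- \frac{249 \left(846 - 249\right)}{6 + \left(-249\right)^{2}} - 382426\right) \left(1612207 - 3924870\right) = \left(\left(-249\right) \frac{1}{6 + 62001} \cdot 597 - 382426\right) \left(-2312663\right) = \left(\left(-249\right) \frac{1}{62007} \cdot 597 - 382426\right) \left(-2312663\right) = \left(- \frac{49551}{20669} - 382426\right) \left(-2312663\right) = \left(- \frac{7904412545}{20669}\right) \left(-2312663\right) = \frac{18280242429557335}{20669}$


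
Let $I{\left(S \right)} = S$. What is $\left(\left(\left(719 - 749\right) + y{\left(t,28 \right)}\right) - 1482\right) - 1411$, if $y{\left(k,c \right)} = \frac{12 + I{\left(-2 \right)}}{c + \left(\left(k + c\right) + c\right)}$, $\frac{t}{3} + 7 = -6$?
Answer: $- \frac{26305}{9} \approx -2922.8$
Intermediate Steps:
$t = -39$ ($t = -21 + 3 \left(-6\right) = -21 - 18 = -39$)
$y{\left(k,c \right)} = \frac{10}{k + 3 c}$ ($y{\left(k,c \right)} = \frac{12 - 2}{c + \left(\left(k + c\right) + c\right)} = \frac{10}{c + \left(\left(c + k\right) + c\right)} = \frac{10}{c + \left(k + 2 c\right)} = \frac{10}{k + 3 c}$)
$\left(\left(\left(719 - 749\right) + y{\left(t,28 \right)}\right) - 1482\right) - 1411 = \left(\left(\left(719 - 749\right) + \frac{10}{-39 + 3 \cdot 28}\right) - 1482\right) - 1411 = \left(\left(-30 + \frac{10}{-39 + 84}\right) - 1482\right) - 1411 = \left(\left(-30 + \frac{10}{45}\right) - 1482\right) - 1411 = \left(\left(-30 + 10 \cdot \frac{1}{45}\right) - 1482\right) - 1411 = \left(\left(-30 + \frac{2}{9}\right) - 1482\right) - 1411 = \left(- \frac{268}{9} - 1482\right) - 1411 = - \frac{13606}{9} - 1411 = - \frac{26305}{9}$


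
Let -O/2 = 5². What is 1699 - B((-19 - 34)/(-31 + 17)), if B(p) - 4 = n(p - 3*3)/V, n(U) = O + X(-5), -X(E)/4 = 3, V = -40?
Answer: 33869/20 ≈ 1693.4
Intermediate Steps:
X(E) = -12 (X(E) = -4*3 = -12)
O = -50 (O = -2*5² = -2*25 = -50)
n(U) = -62 (n(U) = -50 - 12 = -62)
B(p) = 111/20 (B(p) = 4 - 62/(-40) = 4 - 62*(-1/40) = 4 + 31/20 = 111/20)
1699 - B((-19 - 34)/(-31 + 17)) = 1699 - 1*111/20 = 1699 - 111/20 = 33869/20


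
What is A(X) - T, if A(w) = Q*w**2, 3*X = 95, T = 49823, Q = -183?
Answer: -699994/3 ≈ -2.3333e+5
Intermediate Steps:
X = 95/3 (X = (1/3)*95 = 95/3 ≈ 31.667)
A(w) = -183*w**2
A(X) - T = -183*(95/3)**2 - 1*49823 = -183*9025/9 - 49823 = -550525/3 - 49823 = -699994/3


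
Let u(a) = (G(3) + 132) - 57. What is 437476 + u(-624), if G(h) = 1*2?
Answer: 437553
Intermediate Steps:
G(h) = 2
u(a) = 77 (u(a) = (2 + 132) - 57 = 134 - 57 = 77)
437476 + u(-624) = 437476 + 77 = 437553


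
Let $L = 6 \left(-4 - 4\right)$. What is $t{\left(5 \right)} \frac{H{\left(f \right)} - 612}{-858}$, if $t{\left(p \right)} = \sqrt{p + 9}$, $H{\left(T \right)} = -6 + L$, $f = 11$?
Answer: $\frac{111 \sqrt{14}}{143} \approx 2.9044$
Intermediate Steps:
$L = -48$ ($L = 6 \left(-8\right) = -48$)
$H{\left(T \right)} = -54$ ($H{\left(T \right)} = -6 - 48 = -54$)
$t{\left(p \right)} = \sqrt{9 + p}$
$t{\left(5 \right)} \frac{H{\left(f \right)} - 612}{-858} = \sqrt{9 + 5} \frac{-54 - 612}{-858} = \sqrt{14} \left(-54 - 612\right) \left(- \frac{1}{858}\right) = \sqrt{14} \left(\left(-666\right) \left(- \frac{1}{858}\right)\right) = \sqrt{14} \cdot \frac{111}{143} = \frac{111 \sqrt{14}}{143}$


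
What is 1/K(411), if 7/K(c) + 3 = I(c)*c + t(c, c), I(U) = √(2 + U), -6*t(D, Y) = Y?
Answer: -143/14 + 411*√413/7 ≈ 1183.0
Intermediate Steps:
t(D, Y) = -Y/6
K(c) = 7/(-3 - c/6 + c*√(2 + c)) (K(c) = 7/(-3 + (√(2 + c)*c - c/6)) = 7/(-3 + (c*√(2 + c) - c/6)) = 7/(-3 + (-c/6 + c*√(2 + c))) = 7/(-3 - c/6 + c*√(2 + c)))
1/K(411) = 1/(42/(-18 - 1*411 + 6*411*√(2 + 411))) = 1/(42/(-18 - 411 + 6*411*√413)) = 1/(42/(-18 - 411 + 2466*√413)) = 1/(42/(-429 + 2466*√413)) = -143/14 + 411*√413/7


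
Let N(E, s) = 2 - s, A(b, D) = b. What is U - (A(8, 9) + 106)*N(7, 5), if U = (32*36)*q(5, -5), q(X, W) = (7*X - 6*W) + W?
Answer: 69462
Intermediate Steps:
q(X, W) = -5*W + 7*X (q(X, W) = (-6*W + 7*X) + W = -5*W + 7*X)
U = 69120 (U = (32*36)*(-5*(-5) + 7*5) = 1152*(25 + 35) = 1152*60 = 69120)
U - (A(8, 9) + 106)*N(7, 5) = 69120 - (8 + 106)*(2 - 1*5) = 69120 - 114*(2 - 5) = 69120 - 114*(-3) = 69120 - 1*(-342) = 69120 + 342 = 69462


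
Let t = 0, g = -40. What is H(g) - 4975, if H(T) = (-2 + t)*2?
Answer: -4979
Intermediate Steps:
H(T) = -4 (H(T) = (-2 + 0)*2 = -2*2 = -4)
H(g) - 4975 = -4 - 4975 = -4979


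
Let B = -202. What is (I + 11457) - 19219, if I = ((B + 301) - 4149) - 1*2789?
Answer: -14601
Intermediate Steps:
I = -6839 (I = ((-202 + 301) - 4149) - 1*2789 = (99 - 4149) - 2789 = -4050 - 2789 = -6839)
(I + 11457) - 19219 = (-6839 + 11457) - 19219 = 4618 - 19219 = -14601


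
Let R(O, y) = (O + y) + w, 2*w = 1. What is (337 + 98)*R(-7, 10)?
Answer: 3045/2 ≈ 1522.5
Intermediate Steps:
w = 1/2 (w = (1/2)*1 = 1/2 ≈ 0.50000)
R(O, y) = 1/2 + O + y (R(O, y) = (O + y) + 1/2 = 1/2 + O + y)
(337 + 98)*R(-7, 10) = (337 + 98)*(1/2 - 7 + 10) = 435*(7/2) = 3045/2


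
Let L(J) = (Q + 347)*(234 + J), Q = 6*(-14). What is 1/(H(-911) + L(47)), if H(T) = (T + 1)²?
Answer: 1/902003 ≈ 1.1086e-6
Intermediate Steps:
H(T) = (1 + T)²
Q = -84
L(J) = 61542 + 263*J (L(J) = (-84 + 347)*(234 + J) = 263*(234 + J) = 61542 + 263*J)
1/(H(-911) + L(47)) = 1/((1 - 911)² + (61542 + 263*47)) = 1/((-910)² + (61542 + 12361)) = 1/(828100 + 73903) = 1/902003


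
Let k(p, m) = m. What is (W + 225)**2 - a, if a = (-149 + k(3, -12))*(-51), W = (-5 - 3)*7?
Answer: 20350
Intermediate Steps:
W = -56 (W = -8*7 = -56)
a = 8211 (a = (-149 - 12)*(-51) = -161*(-51) = 8211)
(W + 225)**2 - a = (-56 + 225)**2 - 1*8211 = 169**2 - 8211 = 28561 - 8211 = 20350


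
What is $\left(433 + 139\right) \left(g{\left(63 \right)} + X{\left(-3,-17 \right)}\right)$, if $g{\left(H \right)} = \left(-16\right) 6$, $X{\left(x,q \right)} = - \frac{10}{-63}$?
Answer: $- \frac{3453736}{63} \approx -54821.0$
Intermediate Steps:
$X{\left(x,q \right)} = \frac{10}{63}$ ($X{\left(x,q \right)} = \left(-10\right) \left(- \frac{1}{63}\right) = \frac{10}{63}$)
$g{\left(H \right)} = -96$
$\left(433 + 139\right) \left(g{\left(63 \right)} + X{\left(-3,-17 \right)}\right) = \left(433 + 139\right) \left(-96 + \frac{10}{63}\right) = 572 \left(- \frac{6038}{63}\right) = - \frac{3453736}{63}$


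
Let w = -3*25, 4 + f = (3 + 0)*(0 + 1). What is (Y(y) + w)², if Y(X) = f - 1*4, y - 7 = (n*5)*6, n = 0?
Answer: 6400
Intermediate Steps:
y = 7 (y = 7 + (0*5)*6 = 7 + 0*6 = 7 + 0 = 7)
f = -1 (f = -4 + (3 + 0)*(0 + 1) = -4 + 3*1 = -4 + 3 = -1)
w = -75
Y(X) = -5 (Y(X) = -1 - 1*4 = -1 - 4 = -5)
(Y(y) + w)² = (-5 - 75)² = (-80)² = 6400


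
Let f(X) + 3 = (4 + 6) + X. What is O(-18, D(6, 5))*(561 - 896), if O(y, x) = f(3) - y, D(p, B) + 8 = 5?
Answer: -9380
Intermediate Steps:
f(X) = 7 + X (f(X) = -3 + ((4 + 6) + X) = -3 + (10 + X) = 7 + X)
D(p, B) = -3 (D(p, B) = -8 + 5 = -3)
O(y, x) = 10 - y (O(y, x) = (7 + 3) - y = 10 - y)
O(-18, D(6, 5))*(561 - 896) = (10 - 1*(-18))*(561 - 896) = (10 + 18)*(-335) = 28*(-335) = -9380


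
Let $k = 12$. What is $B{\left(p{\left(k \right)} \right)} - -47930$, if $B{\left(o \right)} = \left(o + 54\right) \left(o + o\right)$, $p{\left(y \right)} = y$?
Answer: $49514$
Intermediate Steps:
$B{\left(o \right)} = 2 o \left(54 + o\right)$ ($B{\left(o \right)} = \left(54 + o\right) 2 o = 2 o \left(54 + o\right)$)
$B{\left(p{\left(k \right)} \right)} - -47930 = 2 \cdot 12 \left(54 + 12\right) - -47930 = 2 \cdot 12 \cdot 66 + 47930 = 1584 + 47930 = 49514$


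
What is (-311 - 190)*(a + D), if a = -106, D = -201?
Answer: 153807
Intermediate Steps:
(-311 - 190)*(a + D) = (-311 - 190)*(-106 - 201) = -501*(-307) = 153807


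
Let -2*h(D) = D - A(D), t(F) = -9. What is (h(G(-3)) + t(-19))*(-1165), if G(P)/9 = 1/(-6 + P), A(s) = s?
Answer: 10485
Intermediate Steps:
G(P) = 9/(-6 + P)
h(D) = 0 (h(D) = -(D - D)/2 = -½*0 = 0)
(h(G(-3)) + t(-19))*(-1165) = (0 - 9)*(-1165) = -9*(-1165) = 10485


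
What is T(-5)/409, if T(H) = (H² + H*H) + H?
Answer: 45/409 ≈ 0.11002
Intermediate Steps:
T(H) = H + 2*H² (T(H) = (H² + H²) + H = 2*H² + H = H + 2*H²)
T(-5)/409 = -5*(1 + 2*(-5))/409 = -5*(1 - 10)*(1/409) = -5*(-9)*(1/409) = 45*(1/409) = 45/409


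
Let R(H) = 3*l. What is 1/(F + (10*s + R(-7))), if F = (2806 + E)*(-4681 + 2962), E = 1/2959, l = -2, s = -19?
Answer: -2959/14273359609 ≈ -2.0731e-7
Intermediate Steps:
E = 1/2959 ≈ 0.00033795
R(H) = -6 (R(H) = 3*(-2) = -6)
F = -14272779645/2959 (F = (2806 + 1/2959)*(-4681 + 2962) = (8302955/2959)*(-1719) = -14272779645/2959 ≈ -4.8235e+6)
1/(F + (10*s + R(-7))) = 1/(-14272779645/2959 + (10*(-19) - 6)) = 1/(-14272779645/2959 + (-190 - 6)) = 1/(-14272779645/2959 - 196) = 1/(-14273359609/2959) = -2959/14273359609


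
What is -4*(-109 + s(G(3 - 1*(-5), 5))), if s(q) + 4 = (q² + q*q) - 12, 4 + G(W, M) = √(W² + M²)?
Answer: -340 + 64*√89 ≈ 263.77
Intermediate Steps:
G(W, M) = -4 + √(M² + W²) (G(W, M) = -4 + √(W² + M²) = -4 + √(M² + W²))
s(q) = -16 + 2*q² (s(q) = -4 + ((q² + q*q) - 12) = -4 + ((q² + q²) - 12) = -4 + (2*q² - 12) = -4 + (-12 + 2*q²) = -16 + 2*q²)
-4*(-109 + s(G(3 - 1*(-5), 5))) = -4*(-109 + (-16 + 2*(-4 + √(5² + (3 - 1*(-5))²))²)) = -4*(-109 + (-16 + 2*(-4 + √(25 + (3 + 5)²))²)) = -4*(-109 + (-16 + 2*(-4 + √(25 + 8²))²)) = -4*(-109 + (-16 + 2*(-4 + √(25 + 64))²)) = -4*(-109 + (-16 + 2*(-4 + √89)²)) = -4*(-125 + 2*(-4 + √89)²) = 500 - 8*(-4 + √89)²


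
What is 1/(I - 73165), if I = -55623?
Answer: -1/128788 ≈ -7.7647e-6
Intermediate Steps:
1/(I - 73165) = 1/(-55623 - 73165) = 1/(-128788) = -1/128788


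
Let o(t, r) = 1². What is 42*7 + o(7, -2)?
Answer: 295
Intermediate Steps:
o(t, r) = 1
42*7 + o(7, -2) = 42*7 + 1 = 294 + 1 = 295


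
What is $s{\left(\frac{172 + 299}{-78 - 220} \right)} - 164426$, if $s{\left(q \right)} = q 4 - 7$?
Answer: $- \frac{24501459}{149} \approx -1.6444 \cdot 10^{5}$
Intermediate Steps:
$s{\left(q \right)} = -7 + 4 q$ ($s{\left(q \right)} = 4 q - 7 = -7 + 4 q$)
$s{\left(\frac{172 + 299}{-78 - 220} \right)} - 164426 = \left(-7 + 4 \frac{172 + 299}{-78 - 220}\right) - 164426 = \left(-7 + 4 \frac{471}{-298}\right) - 164426 = \left(-7 + 4 \cdot 471 \left(- \frac{1}{298}\right)\right) - 164426 = \left(-7 + 4 \left(- \frac{471}{298}\right)\right) - 164426 = \left(-7 - \frac{942}{149}\right) - 164426 = - \frac{1985}{149} - 164426 = - \frac{24501459}{149}$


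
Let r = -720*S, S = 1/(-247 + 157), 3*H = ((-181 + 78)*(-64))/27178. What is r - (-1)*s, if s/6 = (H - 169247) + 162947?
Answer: -513548896/13589 ≈ -37792.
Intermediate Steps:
H = 3296/40767 (H = (((-181 + 78)*(-64))/27178)/3 = (-103*(-64)*(1/27178))/3 = (6592*(1/27178))/3 = (1/3)*(3296/13589) = 3296/40767 ≈ 0.080850)
S = -1/90 (S = 1/(-90) = -1/90 ≈ -0.011111)
s = -513657608/13589 (s = 6*((3296/40767 - 169247) + 162947) = 6*(-6899689153/40767 + 162947) = 6*(-256828804/40767) = -513657608/13589 ≈ -37800.)
r = 8 (r = -720*(-1/90) = 8)
r - (-1)*s = 8 - (-1)*(-513657608)/13589 = 8 - 1*513657608/13589 = 8 - 513657608/13589 = -513548896/13589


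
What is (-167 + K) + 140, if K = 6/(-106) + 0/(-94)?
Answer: -1434/53 ≈ -27.057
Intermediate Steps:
K = -3/53 (K = 6*(-1/106) + 0*(-1/94) = -3/53 + 0 = -3/53 ≈ -0.056604)
(-167 + K) + 140 = (-167 - 3/53) + 140 = -8854/53 + 140 = -1434/53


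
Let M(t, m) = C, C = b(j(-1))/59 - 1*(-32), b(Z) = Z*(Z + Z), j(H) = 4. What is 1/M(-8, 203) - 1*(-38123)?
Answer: 73196219/1920 ≈ 38123.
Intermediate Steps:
b(Z) = 2*Z**2 (b(Z) = Z*(2*Z) = 2*Z**2)
C = 1920/59 (C = (2*4**2)/59 - 1*(-32) = (2*16)*(1/59) + 32 = 32*(1/59) + 32 = 32/59 + 32 = 1920/59 ≈ 32.542)
M(t, m) = 1920/59
1/M(-8, 203) - 1*(-38123) = 1/(1920/59) - 1*(-38123) = 59/1920 + 38123 = 73196219/1920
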